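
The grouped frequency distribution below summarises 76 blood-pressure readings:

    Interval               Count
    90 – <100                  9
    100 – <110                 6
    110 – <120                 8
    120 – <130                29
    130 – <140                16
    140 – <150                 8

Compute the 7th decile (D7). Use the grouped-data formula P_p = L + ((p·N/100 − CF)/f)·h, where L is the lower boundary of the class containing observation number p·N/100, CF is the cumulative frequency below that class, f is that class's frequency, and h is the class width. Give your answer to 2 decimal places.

130.75

N = 76; target position k = 70/100 · 76 = 53.2.
Cumulative frequencies: 9, 15, 23, 52, 68, 76.
Observation 53.2 falls in the class 130 – <140.
L = 130, CF = 52, f = 16, h = 10.
P70 = 130 + ((53.2 − 52)/16)·10 = 130 + 0.75 = 130.75.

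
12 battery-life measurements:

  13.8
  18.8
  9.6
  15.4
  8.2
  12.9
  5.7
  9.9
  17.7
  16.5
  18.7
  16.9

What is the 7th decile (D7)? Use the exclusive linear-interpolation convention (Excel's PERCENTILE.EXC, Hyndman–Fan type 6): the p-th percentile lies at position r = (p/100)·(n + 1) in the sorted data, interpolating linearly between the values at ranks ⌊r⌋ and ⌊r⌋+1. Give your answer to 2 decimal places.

16.98

Sorted: 5.7, 8.2, 9.6, 9.9, 12.9, 13.8, 15.4, 16.5, 16.9, 17.7, 18.7, 18.8.
n = 12.
r = (70/100)·(12 + 1) = 9.1.
Rank 9 is 16.9 and rank 10 is 17.7.
Interpolate: 16.9 + 0.1·(17.7 − 16.9) = 16.9 + 0.1·0.8 = 16.98.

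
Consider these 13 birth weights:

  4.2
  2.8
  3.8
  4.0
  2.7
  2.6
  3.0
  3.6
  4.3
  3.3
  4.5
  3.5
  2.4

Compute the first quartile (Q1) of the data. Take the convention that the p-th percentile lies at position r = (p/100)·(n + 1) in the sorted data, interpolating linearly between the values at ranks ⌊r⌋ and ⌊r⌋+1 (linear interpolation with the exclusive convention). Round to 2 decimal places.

Sorted: 2.4, 2.6, 2.7, 2.8, 3.0, 3.3, 3.5, 3.6, 3.8, 4.0, 4.2, 4.3, 4.5.
n = 13.
r = (25/100)·(13 + 1) = 3.5.
Rank 3 is 2.7 and rank 4 is 2.8.
Interpolate: 2.7 + 0.5·(2.8 − 2.7) = 2.7 + 0.5·0.1 = 2.75.

2.75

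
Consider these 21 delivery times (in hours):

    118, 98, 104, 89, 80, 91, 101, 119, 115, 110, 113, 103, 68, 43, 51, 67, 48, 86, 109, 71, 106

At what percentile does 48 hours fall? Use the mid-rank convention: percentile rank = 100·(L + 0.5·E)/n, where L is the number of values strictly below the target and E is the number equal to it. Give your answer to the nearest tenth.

7.1

Sorted: 43, 48, 51, 67, 68, 71, 80, 86, 89, 91, 98, 101, 103, 104, 106, 109, 110, 113, 115, 118, 119.
Count below 48: L = 1; count equal: E = 1; n = 21.
Percentile rank = 100·(1 + 0.5·1)/21 = 100·1.5/21 = 7.143.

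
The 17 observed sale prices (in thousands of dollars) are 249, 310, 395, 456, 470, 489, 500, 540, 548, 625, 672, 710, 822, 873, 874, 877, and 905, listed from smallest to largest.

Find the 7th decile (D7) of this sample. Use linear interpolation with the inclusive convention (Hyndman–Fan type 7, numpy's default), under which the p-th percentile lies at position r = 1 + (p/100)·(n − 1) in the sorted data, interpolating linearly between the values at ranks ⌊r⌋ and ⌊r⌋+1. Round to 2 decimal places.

732.40

n = 17.
r = 1 + (70/100)·(17 − 1) = 1 + 11.2 = 12.2.
Rank 12 is 710 and rank 13 is 822.
Interpolate: 710 + 0.2·(822 − 710) = 710 + 0.2·112 = 732.4.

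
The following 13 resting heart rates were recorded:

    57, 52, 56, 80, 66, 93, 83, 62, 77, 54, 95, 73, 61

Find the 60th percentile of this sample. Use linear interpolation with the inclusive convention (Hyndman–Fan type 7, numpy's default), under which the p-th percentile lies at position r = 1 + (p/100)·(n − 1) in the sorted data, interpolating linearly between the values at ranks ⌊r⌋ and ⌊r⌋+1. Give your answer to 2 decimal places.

Sorted: 52, 54, 56, 57, 61, 62, 66, 73, 77, 80, 83, 93, 95.
n = 13.
r = 1 + (60/100)·(13 − 1) = 1 + 7.2 = 8.2.
Rank 8 is 73 and rank 9 is 77.
Interpolate: 73 + 0.2·(77 − 73) = 73 + 0.2·4 = 73.8.

73.80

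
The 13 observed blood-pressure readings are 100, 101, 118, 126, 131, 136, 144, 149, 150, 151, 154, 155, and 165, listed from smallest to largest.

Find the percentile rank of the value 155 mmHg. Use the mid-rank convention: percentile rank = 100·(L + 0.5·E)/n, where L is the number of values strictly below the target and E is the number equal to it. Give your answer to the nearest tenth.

88.5

Count below 155: L = 11; count equal: E = 1; n = 13.
Percentile rank = 100·(11 + 0.5·1)/13 = 100·11.5/13 = 88.46.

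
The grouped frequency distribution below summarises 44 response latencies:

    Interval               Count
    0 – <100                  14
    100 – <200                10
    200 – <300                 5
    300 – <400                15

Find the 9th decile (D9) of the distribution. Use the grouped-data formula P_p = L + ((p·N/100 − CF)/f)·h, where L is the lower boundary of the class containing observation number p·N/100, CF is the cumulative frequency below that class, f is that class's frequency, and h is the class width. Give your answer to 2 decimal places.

N = 44; target position k = 90/100 · 44 = 39.6.
Cumulative frequencies: 14, 24, 29, 44.
Observation 39.6 falls in the class 300 – <400.
L = 300, CF = 29, f = 15, h = 100.
P90 = 300 + ((39.6 − 29)/15)·100 = 300 + 70.6667 = 370.667.

370.67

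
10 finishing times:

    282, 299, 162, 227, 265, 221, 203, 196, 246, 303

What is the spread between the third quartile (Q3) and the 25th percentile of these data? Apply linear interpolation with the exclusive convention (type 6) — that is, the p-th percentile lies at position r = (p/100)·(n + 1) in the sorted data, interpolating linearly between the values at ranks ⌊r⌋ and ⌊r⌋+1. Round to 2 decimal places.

85.00

Sorted: 162, 196, 203, 221, 227, 246, 265, 282, 299, 303.
n = 10.
P25: r = 2.75; ranks 2–3 are 196, 203; interpolating gives 201.25.
P75: r = 8.25; ranks 8–9 are 282, 299; interpolating gives 286.25.
Difference: 286.25 − 201.25 = 85.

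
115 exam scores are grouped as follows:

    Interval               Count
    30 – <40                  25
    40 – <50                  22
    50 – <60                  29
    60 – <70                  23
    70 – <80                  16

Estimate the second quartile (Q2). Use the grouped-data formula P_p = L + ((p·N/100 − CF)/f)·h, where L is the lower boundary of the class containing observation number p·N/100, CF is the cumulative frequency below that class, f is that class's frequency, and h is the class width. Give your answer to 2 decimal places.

53.62

N = 115; target position k = 50/100 · 115 = 57.5.
Cumulative frequencies: 25, 47, 76, 99, 115.
Observation 57.5 falls in the class 50 – <60.
L = 50, CF = 47, f = 29, h = 10.
P50 = 50 + ((57.5 − 47)/29)·10 = 50 + 3.62069 = 53.6207.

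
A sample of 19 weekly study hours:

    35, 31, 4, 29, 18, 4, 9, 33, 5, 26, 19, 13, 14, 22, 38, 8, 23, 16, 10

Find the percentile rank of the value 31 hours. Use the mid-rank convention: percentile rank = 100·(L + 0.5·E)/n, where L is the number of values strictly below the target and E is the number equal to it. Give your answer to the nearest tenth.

Sorted: 4, 4, 5, 8, 9, 10, 13, 14, 16, 18, 19, 22, 23, 26, 29, 31, 33, 35, 38.
Count below 31: L = 15; count equal: E = 1; n = 19.
Percentile rank = 100·(15 + 0.5·1)/19 = 100·15.5/19 = 81.58.

81.6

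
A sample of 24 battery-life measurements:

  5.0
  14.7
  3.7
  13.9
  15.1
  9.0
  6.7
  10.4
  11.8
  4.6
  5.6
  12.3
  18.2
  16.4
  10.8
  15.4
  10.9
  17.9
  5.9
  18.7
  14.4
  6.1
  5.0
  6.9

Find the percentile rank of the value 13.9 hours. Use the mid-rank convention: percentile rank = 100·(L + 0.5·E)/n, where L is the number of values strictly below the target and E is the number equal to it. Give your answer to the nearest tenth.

64.6

Sorted: 3.7, 4.6, 5.0, 5.0, 5.6, 5.9, 6.1, 6.7, 6.9, 9.0, 10.4, 10.8, 10.9, 11.8, 12.3, 13.9, 14.4, 14.7, 15.1, 15.4, 16.4, 17.9, 18.2, 18.7.
Count below 13.9: L = 15; count equal: E = 1; n = 24.
Percentile rank = 100·(15 + 0.5·1)/24 = 100·15.5/24 = 64.58.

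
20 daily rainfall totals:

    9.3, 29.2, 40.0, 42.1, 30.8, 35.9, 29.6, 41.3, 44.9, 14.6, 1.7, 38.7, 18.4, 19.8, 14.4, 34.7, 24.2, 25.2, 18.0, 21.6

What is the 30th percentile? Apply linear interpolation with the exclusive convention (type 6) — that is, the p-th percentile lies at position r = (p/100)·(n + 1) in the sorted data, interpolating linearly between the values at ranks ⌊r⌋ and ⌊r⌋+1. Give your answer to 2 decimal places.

Sorted: 1.7, 9.3, 14.4, 14.6, 18.0, 18.4, 19.8, 21.6, 24.2, 25.2, 29.2, 29.6, 30.8, 34.7, 35.9, 38.7, 40.0, 41.3, 42.1, 44.9.
n = 20.
r = (30/100)·(20 + 1) = 6.3.
Rank 6 is 18.4 and rank 7 is 19.8.
Interpolate: 18.4 + 0.3·(19.8 − 18.4) = 18.4 + 0.3·1.4 = 18.82.

18.82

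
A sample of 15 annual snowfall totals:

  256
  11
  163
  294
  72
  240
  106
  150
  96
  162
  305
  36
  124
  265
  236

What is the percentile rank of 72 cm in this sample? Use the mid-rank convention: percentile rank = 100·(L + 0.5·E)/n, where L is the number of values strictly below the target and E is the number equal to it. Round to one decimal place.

16.7

Sorted: 11, 36, 72, 96, 106, 124, 150, 162, 163, 236, 240, 256, 265, 294, 305.
Count below 72: L = 2; count equal: E = 1; n = 15.
Percentile rank = 100·(2 + 0.5·1)/15 = 100·2.5/15 = 16.67.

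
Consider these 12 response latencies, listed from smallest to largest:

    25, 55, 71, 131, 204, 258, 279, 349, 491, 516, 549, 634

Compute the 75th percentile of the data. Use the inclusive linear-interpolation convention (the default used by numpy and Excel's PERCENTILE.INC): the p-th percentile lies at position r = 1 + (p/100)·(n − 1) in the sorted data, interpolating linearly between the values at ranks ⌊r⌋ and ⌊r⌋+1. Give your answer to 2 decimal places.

n = 12.
r = 1 + (75/100)·(12 − 1) = 1 + 8.25 = 9.25.
Rank 9 is 491 and rank 10 is 516.
Interpolate: 491 + 0.25·(516 − 491) = 491 + 0.25·25 = 497.25.

497.25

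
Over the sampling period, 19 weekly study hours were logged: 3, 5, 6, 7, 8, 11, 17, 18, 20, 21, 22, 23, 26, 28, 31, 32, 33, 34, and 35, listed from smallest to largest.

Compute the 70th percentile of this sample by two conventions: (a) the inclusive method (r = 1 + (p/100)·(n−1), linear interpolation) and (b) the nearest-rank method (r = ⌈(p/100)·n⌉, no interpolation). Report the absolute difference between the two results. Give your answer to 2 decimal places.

0.80

n = 19.
(a) r = 13.6; between ranks 13 (26) and 14 (28): 27.2.
(b) the nearest-rank method: rank 14 → 28.
|27.2 − 28| = 0.8.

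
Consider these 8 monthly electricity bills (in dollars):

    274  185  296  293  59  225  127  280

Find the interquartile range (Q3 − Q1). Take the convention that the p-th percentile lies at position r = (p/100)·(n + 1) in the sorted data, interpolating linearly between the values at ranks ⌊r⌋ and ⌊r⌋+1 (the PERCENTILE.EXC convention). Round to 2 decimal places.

148.25

Sorted: 59, 127, 185, 225, 274, 280, 293, 296.
n = 8.
P25: r = 2.25; ranks 2–3 are 127, 185; interpolating gives 141.5.
P75: r = 6.75; ranks 6–7 are 280, 293; interpolating gives 289.75.
Difference: 289.75 − 141.5 = 148.25.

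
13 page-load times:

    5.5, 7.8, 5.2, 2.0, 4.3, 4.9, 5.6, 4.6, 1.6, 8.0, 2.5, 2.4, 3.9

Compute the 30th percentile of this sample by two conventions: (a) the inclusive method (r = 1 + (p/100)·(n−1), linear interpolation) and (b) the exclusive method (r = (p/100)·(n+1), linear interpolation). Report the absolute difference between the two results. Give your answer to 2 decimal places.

0.56

Sorted: 1.6, 2.0, 2.4, 2.5, 3.9, 4.3, 4.6, 4.9, 5.2, 5.5, 5.6, 7.8, 8.0.
n = 13.
(a) r = 4.6; between ranks 4 (2.5) and 5 (3.9): 3.34.
(b) r = 4.2; between ranks 4 (2.5) and 5 (3.9): 2.78.
|3.34 − 2.78| = 0.56.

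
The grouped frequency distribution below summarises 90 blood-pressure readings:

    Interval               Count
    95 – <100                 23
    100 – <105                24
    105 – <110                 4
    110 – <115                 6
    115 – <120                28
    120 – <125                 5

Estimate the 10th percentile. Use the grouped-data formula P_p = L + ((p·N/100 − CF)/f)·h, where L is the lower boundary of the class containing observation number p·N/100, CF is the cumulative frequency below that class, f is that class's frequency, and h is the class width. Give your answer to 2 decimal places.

96.96

N = 90; target position k = 10/100 · 90 = 9.
Cumulative frequencies: 23, 47, 51, 57, 85, 90.
Observation 9 falls in the class 95 – <100.
L = 95, CF = 0, f = 23, h = 5.
P10 = 95 + ((9 − 0)/23)·5 = 95 + 1.95652 = 96.9565.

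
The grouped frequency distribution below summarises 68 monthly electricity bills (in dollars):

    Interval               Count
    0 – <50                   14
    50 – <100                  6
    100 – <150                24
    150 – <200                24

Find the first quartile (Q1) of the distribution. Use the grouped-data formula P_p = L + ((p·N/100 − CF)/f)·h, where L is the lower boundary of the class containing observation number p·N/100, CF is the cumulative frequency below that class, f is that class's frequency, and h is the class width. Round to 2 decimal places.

75.00

N = 68; target position k = 25/100 · 68 = 17.
Cumulative frequencies: 14, 20, 44, 68.
Observation 17 falls in the class 50 – <100.
L = 50, CF = 14, f = 6, h = 50.
P25 = 50 + ((17 − 14)/6)·50 = 50 + 25 = 75.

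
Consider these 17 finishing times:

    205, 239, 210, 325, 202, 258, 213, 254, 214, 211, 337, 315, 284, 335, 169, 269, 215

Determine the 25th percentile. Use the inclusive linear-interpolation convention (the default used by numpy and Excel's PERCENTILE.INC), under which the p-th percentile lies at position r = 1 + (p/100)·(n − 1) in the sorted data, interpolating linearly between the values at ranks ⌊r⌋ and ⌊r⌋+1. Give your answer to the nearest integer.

211

Sorted: 169, 202, 205, 210, 211, 213, 214, 215, 239, 254, 258, 269, 284, 315, 325, 335, 337.
n = 17.
r = 1 + (25/100)·(17 − 1) = 1 + 4 = 5.
r is an integer, so P25 is the value at rank 5: 211.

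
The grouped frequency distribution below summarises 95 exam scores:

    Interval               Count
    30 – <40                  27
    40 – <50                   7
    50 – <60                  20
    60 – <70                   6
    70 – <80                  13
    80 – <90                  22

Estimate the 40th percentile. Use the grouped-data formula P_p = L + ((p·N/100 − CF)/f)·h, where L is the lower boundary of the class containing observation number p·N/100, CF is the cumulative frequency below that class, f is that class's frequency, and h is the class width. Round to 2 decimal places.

N = 95; target position k = 40/100 · 95 = 38.
Cumulative frequencies: 27, 34, 54, 60, 73, 95.
Observation 38 falls in the class 50 – <60.
L = 50, CF = 34, f = 20, h = 10.
P40 = 50 + ((38 − 34)/20)·10 = 50 + 2 = 52.

52.00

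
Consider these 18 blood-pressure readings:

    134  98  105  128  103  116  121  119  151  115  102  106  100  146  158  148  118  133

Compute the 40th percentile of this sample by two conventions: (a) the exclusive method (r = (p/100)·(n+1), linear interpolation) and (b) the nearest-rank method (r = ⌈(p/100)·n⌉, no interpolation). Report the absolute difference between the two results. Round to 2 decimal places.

Sorted: 98, 100, 102, 103, 105, 106, 115, 116, 118, 119, 121, 128, 133, 134, 146, 148, 151, 158.
n = 18.
(a) r = 7.6; between ranks 7 (115) and 8 (116): 115.6.
(b) the nearest-rank method: rank 8 → 116.
|115.6 − 116| = 0.4.

0.40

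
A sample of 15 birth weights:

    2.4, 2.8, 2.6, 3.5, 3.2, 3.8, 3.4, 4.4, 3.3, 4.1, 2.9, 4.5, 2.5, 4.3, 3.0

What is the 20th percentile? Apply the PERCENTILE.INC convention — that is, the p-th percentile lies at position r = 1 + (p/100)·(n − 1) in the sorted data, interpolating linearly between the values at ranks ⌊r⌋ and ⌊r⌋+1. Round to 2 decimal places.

2.76

Sorted: 2.4, 2.5, 2.6, 2.8, 2.9, 3.0, 3.2, 3.3, 3.4, 3.5, 3.8, 4.1, 4.3, 4.4, 4.5.
n = 15.
r = 1 + (20/100)·(15 − 1) = 1 + 2.8 = 3.8.
Rank 3 is 2.6 and rank 4 is 2.8.
Interpolate: 2.6 + 0.8·(2.8 − 2.6) = 2.6 + 0.8·0.2 = 2.76.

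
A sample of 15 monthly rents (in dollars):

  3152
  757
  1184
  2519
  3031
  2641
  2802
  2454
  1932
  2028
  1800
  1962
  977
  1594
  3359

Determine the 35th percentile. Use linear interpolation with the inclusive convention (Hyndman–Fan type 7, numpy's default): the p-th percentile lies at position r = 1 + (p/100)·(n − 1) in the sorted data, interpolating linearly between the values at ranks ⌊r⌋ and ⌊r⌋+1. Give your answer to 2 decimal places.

1918.80

Sorted: 757, 977, 1184, 1594, 1800, 1932, 1962, 2028, 2454, 2519, 2641, 2802, 3031, 3152, 3359.
n = 15.
r = 1 + (35/100)·(15 − 1) = 1 + 4.9 = 5.9.
Rank 5 is 1800 and rank 6 is 1932.
Interpolate: 1800 + 0.9·(1932 − 1800) = 1800 + 0.9·132 = 1918.8.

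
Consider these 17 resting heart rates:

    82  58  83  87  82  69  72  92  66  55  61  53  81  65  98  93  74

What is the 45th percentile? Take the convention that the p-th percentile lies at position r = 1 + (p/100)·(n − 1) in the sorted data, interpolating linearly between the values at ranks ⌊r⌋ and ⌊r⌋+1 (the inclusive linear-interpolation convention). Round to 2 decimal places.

72.40

Sorted: 53, 55, 58, 61, 65, 66, 69, 72, 74, 81, 82, 82, 83, 87, 92, 93, 98.
n = 17.
r = 1 + (45/100)·(17 − 1) = 1 + 7.2 = 8.2.
Rank 8 is 72 and rank 9 is 74.
Interpolate: 72 + 0.2·(74 − 72) = 72 + 0.2·2 = 72.4.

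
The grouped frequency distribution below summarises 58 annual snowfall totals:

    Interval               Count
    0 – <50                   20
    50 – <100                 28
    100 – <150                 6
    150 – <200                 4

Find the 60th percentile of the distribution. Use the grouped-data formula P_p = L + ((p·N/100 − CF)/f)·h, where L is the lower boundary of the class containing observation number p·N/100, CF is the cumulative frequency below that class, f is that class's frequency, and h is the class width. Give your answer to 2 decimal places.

76.43

N = 58; target position k = 60/100 · 58 = 34.8.
Cumulative frequencies: 20, 48, 54, 58.
Observation 34.8 falls in the class 50 – <100.
L = 50, CF = 20, f = 28, h = 50.
P60 = 50 + ((34.8 − 20)/28)·50 = 50 + 26.4286 = 76.4286.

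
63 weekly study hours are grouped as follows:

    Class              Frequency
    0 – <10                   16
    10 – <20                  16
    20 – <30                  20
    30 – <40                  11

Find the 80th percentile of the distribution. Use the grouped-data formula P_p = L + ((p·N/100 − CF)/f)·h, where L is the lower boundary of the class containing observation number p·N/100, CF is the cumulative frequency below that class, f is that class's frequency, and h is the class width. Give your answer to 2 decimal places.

29.20

N = 63; target position k = 80/100 · 63 = 50.4.
Cumulative frequencies: 16, 32, 52, 63.
Observation 50.4 falls in the class 20 – <30.
L = 20, CF = 32, f = 20, h = 10.
P80 = 20 + ((50.4 − 32)/20)·10 = 20 + 9.2 = 29.2.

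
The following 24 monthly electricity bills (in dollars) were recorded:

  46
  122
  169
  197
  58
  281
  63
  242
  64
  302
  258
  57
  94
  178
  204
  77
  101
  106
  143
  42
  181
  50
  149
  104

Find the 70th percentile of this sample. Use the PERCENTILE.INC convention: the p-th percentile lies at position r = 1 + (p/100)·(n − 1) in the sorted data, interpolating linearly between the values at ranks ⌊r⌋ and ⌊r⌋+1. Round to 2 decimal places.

178.30

Sorted: 42, 46, 50, 57, 58, 63, 64, 77, 94, 101, 104, 106, 122, 143, 149, 169, 178, 181, 197, 204, 242, 258, 281, 302.
n = 24.
r = 1 + (70/100)·(24 − 1) = 1 + 16.1 = 17.1.
Rank 17 is 178 and rank 18 is 181.
Interpolate: 178 + 0.1·(181 − 178) = 178 + 0.1·3 = 178.3.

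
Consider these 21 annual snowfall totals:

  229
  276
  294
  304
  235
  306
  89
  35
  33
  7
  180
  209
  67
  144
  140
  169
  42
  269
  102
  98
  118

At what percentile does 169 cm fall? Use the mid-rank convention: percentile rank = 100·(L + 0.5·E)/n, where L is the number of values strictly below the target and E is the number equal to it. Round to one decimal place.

Sorted: 7, 33, 35, 42, 67, 89, 98, 102, 118, 140, 144, 169, 180, 209, 229, 235, 269, 276, 294, 304, 306.
Count below 169: L = 11; count equal: E = 1; n = 21.
Percentile rank = 100·(11 + 0.5·1)/21 = 100·11.5/21 = 54.76.

54.8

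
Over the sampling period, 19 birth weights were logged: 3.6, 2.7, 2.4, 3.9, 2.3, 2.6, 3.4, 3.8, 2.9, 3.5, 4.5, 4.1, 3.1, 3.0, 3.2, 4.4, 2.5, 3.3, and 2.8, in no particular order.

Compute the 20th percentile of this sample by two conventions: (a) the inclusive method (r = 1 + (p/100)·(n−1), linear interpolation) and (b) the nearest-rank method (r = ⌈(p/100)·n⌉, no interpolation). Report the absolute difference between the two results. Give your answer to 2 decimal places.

0.06

Sorted: 2.3, 2.4, 2.5, 2.6, 2.7, 2.8, 2.9, 3.0, 3.1, 3.2, 3.3, 3.4, 3.5, 3.6, 3.8, 3.9, 4.1, 4.4, 4.5.
n = 19.
(a) r = 4.6; between ranks 4 (2.6) and 5 (2.7): 2.66.
(b) the nearest-rank method: rank 4 → 2.6.
|2.66 − 2.6| = 0.06.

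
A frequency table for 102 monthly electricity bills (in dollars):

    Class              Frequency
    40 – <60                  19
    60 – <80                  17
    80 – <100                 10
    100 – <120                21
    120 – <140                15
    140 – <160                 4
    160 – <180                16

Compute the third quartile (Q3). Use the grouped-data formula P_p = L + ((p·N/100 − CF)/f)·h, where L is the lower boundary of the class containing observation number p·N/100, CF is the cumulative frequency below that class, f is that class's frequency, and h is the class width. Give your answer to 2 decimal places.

N = 102; target position k = 75/100 · 102 = 76.5.
Cumulative frequencies: 19, 36, 46, 67, 82, 86, 102.
Observation 76.5 falls in the class 120 – <140.
L = 120, CF = 67, f = 15, h = 20.
P75 = 120 + ((76.5 − 67)/15)·20 = 120 + 12.6667 = 132.667.

132.67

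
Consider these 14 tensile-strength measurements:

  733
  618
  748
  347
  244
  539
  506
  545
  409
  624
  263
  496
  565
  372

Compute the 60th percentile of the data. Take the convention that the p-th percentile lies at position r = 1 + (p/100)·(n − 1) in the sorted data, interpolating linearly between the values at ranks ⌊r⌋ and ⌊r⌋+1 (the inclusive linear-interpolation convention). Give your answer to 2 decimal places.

Sorted: 244, 263, 347, 372, 409, 496, 506, 539, 545, 565, 618, 624, 733, 748.
n = 14.
r = 1 + (60/100)·(14 − 1) = 1 + 7.8 = 8.8.
Rank 8 is 539 and rank 9 is 545.
Interpolate: 539 + 0.8·(545 − 539) = 539 + 0.8·6 = 543.8.

543.80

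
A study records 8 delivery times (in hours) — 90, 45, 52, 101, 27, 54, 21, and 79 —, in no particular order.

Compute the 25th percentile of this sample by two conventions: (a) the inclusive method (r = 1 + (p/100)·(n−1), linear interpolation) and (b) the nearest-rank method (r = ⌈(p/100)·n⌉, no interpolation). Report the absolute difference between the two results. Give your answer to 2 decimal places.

13.50

Sorted: 21, 27, 45, 52, 54, 79, 90, 101.
n = 8.
(a) r = 2.75; between ranks 2 (27) and 3 (45): 40.5.
(b) the nearest-rank method: rank 2 → 27.
|40.5 − 27| = 13.5.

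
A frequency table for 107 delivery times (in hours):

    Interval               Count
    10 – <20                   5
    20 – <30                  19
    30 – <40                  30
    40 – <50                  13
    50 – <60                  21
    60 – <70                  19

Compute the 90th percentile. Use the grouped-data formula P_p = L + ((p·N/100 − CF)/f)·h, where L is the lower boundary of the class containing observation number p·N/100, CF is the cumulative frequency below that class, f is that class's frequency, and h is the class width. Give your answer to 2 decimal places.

64.37

N = 107; target position k = 90/100 · 107 = 96.3.
Cumulative frequencies: 5, 24, 54, 67, 88, 107.
Observation 96.3 falls in the class 60 – <70.
L = 60, CF = 88, f = 19, h = 10.
P90 = 60 + ((96.3 − 88)/19)·10 = 60 + 4.36842 = 64.3684.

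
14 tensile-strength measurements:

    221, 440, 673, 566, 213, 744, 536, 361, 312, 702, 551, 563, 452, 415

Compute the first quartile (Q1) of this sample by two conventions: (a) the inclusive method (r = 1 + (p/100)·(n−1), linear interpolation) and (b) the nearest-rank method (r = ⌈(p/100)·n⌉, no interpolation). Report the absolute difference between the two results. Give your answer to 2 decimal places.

13.50

Sorted: 213, 221, 312, 361, 415, 440, 452, 536, 551, 563, 566, 673, 702, 744.
n = 14.
(a) r = 4.25; between ranks 4 (361) and 5 (415): 374.5.
(b) the nearest-rank method: rank 4 → 361.
|374.5 − 361| = 13.5.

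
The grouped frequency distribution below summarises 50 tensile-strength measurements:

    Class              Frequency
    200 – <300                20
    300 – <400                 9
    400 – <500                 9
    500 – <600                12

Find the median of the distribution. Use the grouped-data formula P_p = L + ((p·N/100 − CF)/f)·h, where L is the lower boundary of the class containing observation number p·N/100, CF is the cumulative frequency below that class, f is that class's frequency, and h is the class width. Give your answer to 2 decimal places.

355.56

N = 50; target position k = 50/100 · 50 = 25.
Cumulative frequencies: 20, 29, 38, 50.
Observation 25 falls in the class 300 – <400.
L = 300, CF = 20, f = 9, h = 100.
P50 = 300 + ((25 − 20)/9)·100 = 300 + 55.5556 = 355.556.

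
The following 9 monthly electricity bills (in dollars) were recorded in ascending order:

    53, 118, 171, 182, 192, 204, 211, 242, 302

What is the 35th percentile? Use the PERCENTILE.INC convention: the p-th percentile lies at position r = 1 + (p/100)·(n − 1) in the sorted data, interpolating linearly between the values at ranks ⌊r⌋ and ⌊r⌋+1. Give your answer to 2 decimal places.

n = 9.
r = 1 + (35/100)·(9 − 1) = 1 + 2.8 = 3.8.
Rank 3 is 171 and rank 4 is 182.
Interpolate: 171 + 0.8·(182 − 171) = 171 + 0.8·11 = 179.8.

179.80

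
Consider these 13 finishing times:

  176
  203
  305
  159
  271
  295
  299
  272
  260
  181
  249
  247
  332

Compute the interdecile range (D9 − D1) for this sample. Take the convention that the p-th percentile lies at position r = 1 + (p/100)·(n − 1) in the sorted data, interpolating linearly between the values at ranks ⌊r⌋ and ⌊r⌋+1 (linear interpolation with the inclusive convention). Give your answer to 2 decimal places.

Sorted: 159, 176, 181, 203, 247, 249, 260, 271, 272, 295, 299, 305, 332.
n = 13.
P10: r = 2.2; ranks 2–3 are 176, 181; interpolating gives 177.
P90: r = 11.8; ranks 11–12 are 299, 305; interpolating gives 303.8.
Difference: 303.8 − 177 = 126.8.

126.80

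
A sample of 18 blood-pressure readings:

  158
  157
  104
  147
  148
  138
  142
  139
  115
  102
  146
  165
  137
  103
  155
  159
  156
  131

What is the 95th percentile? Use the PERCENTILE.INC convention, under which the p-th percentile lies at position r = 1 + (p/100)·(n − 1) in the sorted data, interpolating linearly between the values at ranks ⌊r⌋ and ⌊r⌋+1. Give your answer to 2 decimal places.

159.90

Sorted: 102, 103, 104, 115, 131, 137, 138, 139, 142, 146, 147, 148, 155, 156, 157, 158, 159, 165.
n = 18.
r = 1 + (95/100)·(18 − 1) = 1 + 16.15 = 17.15.
Rank 17 is 159 and rank 18 is 165.
Interpolate: 159 + 0.15·(165 − 159) = 159 + 0.15·6 = 159.9.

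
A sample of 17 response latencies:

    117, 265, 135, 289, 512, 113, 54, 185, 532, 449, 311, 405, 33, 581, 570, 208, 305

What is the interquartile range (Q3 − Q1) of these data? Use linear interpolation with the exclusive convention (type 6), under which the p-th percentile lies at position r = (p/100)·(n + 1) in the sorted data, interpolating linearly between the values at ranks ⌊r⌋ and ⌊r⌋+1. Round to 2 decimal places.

Sorted: 33, 54, 113, 117, 135, 185, 208, 265, 289, 305, 311, 405, 449, 512, 532, 570, 581.
n = 17.
P25: r = 4.5; ranks 4–5 are 117, 135; interpolating gives 126.
P75: r = 13.5; ranks 13–14 are 449, 512; interpolating gives 480.5.
Difference: 480.5 − 126 = 354.5.

354.50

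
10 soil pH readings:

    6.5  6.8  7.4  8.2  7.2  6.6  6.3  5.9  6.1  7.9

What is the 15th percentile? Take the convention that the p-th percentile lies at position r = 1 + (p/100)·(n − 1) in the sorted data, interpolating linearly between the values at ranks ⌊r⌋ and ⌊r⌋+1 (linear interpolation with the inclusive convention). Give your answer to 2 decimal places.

6.17

Sorted: 5.9, 6.1, 6.3, 6.5, 6.6, 6.8, 7.2, 7.4, 7.9, 8.2.
n = 10.
r = 1 + (15/100)·(10 − 1) = 1 + 1.35 = 2.35.
Rank 2 is 6.1 and rank 3 is 6.3.
Interpolate: 6.1 + 0.35·(6.3 − 6.1) = 6.1 + 0.35·0.2 = 6.17.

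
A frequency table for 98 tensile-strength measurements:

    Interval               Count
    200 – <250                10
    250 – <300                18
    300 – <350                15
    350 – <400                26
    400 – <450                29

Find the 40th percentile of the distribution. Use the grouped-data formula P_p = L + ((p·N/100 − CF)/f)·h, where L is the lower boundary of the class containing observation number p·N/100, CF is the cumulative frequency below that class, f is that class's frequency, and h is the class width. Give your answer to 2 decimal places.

N = 98; target position k = 40/100 · 98 = 39.2.
Cumulative frequencies: 10, 28, 43, 69, 98.
Observation 39.2 falls in the class 300 – <350.
L = 300, CF = 28, f = 15, h = 50.
P40 = 300 + ((39.2 − 28)/15)·50 = 300 + 37.3333 = 337.333.

337.33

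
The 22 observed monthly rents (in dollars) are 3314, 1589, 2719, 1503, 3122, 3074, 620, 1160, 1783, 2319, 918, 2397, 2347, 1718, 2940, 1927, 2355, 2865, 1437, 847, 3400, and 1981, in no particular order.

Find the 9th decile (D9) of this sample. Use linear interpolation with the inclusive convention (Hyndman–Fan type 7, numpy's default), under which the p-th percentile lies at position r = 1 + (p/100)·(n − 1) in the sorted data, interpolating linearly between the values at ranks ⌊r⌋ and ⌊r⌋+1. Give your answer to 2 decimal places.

Sorted: 620, 847, 918, 1160, 1437, 1503, 1589, 1718, 1783, 1927, 1981, 2319, 2347, 2355, 2397, 2719, 2865, 2940, 3074, 3122, 3314, 3400.
n = 22.
r = 1 + (90/100)·(22 − 1) = 1 + 18.9 = 19.9.
Rank 19 is 3074 and rank 20 is 3122.
Interpolate: 3074 + 0.9·(3122 − 3074) = 3074 + 0.9·48 = 3117.2.

3117.20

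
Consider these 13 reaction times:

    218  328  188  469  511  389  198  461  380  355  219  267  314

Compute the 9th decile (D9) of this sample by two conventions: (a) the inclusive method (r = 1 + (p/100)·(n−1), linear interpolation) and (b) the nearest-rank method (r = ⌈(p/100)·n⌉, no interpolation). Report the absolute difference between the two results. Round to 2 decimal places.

Sorted: 188, 198, 218, 219, 267, 314, 328, 355, 380, 389, 461, 469, 511.
n = 13.
(a) r = 11.8; between ranks 11 (461) and 12 (469): 467.4.
(b) the nearest-rank method: rank 12 → 469.
|467.4 − 469| = 1.6.

1.60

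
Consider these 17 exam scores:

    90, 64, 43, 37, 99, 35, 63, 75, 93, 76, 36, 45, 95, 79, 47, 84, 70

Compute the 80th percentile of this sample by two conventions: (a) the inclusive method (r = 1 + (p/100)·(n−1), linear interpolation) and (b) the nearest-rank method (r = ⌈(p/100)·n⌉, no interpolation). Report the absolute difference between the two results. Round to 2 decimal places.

1.20

Sorted: 35, 36, 37, 43, 45, 47, 63, 64, 70, 75, 76, 79, 84, 90, 93, 95, 99.
n = 17.
(a) r = 13.8; between ranks 13 (84) and 14 (90): 88.8.
(b) the nearest-rank method: rank 14 → 90.
|88.8 − 90| = 1.2.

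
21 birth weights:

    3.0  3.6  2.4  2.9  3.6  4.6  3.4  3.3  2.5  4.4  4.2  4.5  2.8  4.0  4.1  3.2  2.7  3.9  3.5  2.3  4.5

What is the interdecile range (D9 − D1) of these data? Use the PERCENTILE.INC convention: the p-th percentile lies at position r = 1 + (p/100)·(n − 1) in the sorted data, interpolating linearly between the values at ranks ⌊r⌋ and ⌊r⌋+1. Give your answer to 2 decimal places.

2.00

Sorted: 2.3, 2.4, 2.5, 2.7, 2.8, 2.9, 3.0, 3.2, 3.3, 3.4, 3.5, 3.6, 3.6, 3.9, 4.0, 4.1, 4.2, 4.4, 4.5, 4.5, 4.6.
n = 21.
P10: r = 3 (integer) → 2.5.
P90: r = 19 (integer) → 4.5.
Difference: 4.5 − 2.5 = 2.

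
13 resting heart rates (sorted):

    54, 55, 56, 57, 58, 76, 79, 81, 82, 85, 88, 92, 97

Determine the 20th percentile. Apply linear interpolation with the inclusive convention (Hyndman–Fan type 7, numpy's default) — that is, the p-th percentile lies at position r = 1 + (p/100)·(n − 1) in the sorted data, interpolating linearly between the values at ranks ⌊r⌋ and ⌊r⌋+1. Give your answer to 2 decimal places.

56.40

n = 13.
r = 1 + (20/100)·(13 − 1) = 1 + 2.4 = 3.4.
Rank 3 is 56 and rank 4 is 57.
Interpolate: 56 + 0.4·(57 − 56) = 56 + 0.4·1 = 56.4.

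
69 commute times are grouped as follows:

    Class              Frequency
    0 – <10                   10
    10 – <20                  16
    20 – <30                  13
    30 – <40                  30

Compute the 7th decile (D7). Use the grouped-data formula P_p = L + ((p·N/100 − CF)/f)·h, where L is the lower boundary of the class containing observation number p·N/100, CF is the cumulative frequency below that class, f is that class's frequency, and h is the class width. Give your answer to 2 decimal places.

33.10

N = 69; target position k = 70/100 · 69 = 48.3.
Cumulative frequencies: 10, 26, 39, 69.
Observation 48.3 falls in the class 30 – <40.
L = 30, CF = 39, f = 30, h = 10.
P70 = 30 + ((48.3 − 39)/30)·10 = 30 + 3.1 = 33.1.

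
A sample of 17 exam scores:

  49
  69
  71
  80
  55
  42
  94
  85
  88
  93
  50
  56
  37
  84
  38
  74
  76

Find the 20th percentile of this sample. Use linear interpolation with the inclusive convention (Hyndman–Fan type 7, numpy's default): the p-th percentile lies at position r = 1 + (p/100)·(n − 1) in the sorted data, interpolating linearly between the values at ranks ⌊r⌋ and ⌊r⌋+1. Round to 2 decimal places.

49.20

Sorted: 37, 38, 42, 49, 50, 55, 56, 69, 71, 74, 76, 80, 84, 85, 88, 93, 94.
n = 17.
r = 1 + (20/100)·(17 − 1) = 1 + 3.2 = 4.2.
Rank 4 is 49 and rank 5 is 50.
Interpolate: 49 + 0.2·(50 − 49) = 49 + 0.2·1 = 49.2.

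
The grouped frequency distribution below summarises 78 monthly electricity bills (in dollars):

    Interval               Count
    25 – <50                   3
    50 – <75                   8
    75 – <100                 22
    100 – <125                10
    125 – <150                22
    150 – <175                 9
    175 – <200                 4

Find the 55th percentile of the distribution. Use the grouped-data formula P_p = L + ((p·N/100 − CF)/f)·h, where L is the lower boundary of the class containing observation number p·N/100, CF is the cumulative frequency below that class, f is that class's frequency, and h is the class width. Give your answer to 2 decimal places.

124.75

N = 78; target position k = 55/100 · 78 = 42.9.
Cumulative frequencies: 3, 11, 33, 43, 65, 74, 78.
Observation 42.9 falls in the class 100 – <125.
L = 100, CF = 33, f = 10, h = 25.
P55 = 100 + ((42.9 − 33)/10)·25 = 100 + 24.75 = 124.75.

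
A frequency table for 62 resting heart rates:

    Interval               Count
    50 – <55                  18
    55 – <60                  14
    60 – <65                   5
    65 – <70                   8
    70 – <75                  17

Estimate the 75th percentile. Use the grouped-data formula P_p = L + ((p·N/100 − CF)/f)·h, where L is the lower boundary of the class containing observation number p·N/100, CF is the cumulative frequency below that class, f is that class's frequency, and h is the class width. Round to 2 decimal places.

70.44

N = 62; target position k = 75/100 · 62 = 46.5.
Cumulative frequencies: 18, 32, 37, 45, 62.
Observation 46.5 falls in the class 70 – <75.
L = 70, CF = 45, f = 17, h = 5.
P75 = 70 + ((46.5 − 45)/17)·5 = 70 + 0.441176 = 70.4412.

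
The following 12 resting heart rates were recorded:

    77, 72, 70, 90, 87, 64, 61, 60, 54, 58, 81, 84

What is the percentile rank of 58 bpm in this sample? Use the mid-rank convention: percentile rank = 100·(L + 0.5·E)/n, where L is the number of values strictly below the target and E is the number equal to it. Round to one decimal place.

12.5

Sorted: 54, 58, 60, 61, 64, 70, 72, 77, 81, 84, 87, 90.
Count below 58: L = 1; count equal: E = 1; n = 12.
Percentile rank = 100·(1 + 0.5·1)/12 = 100·1.5/12 = 12.5.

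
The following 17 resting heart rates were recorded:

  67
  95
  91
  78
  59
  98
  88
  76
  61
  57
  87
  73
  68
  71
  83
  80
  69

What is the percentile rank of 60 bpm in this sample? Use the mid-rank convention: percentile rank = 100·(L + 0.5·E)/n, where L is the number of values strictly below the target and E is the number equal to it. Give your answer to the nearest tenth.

11.8

Sorted: 57, 59, 61, 67, 68, 69, 71, 73, 76, 78, 80, 83, 87, 88, 91, 95, 98.
Count below 60: L = 2; count equal: E = 0; n = 17.
Percentile rank = 100·(2 + 0.5·0)/17 = 100·2/17 = 11.76.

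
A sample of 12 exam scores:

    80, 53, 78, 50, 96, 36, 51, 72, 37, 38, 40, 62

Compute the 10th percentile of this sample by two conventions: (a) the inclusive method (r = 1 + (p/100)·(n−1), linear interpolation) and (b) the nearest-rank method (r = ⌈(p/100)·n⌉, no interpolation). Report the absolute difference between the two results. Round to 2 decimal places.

0.10

Sorted: 36, 37, 38, 40, 50, 51, 53, 62, 72, 78, 80, 96.
n = 12.
(a) r = 2.1; between ranks 2 (37) and 3 (38): 37.1.
(b) the nearest-rank method: rank 2 → 37.
|37.1 − 37| = 0.1.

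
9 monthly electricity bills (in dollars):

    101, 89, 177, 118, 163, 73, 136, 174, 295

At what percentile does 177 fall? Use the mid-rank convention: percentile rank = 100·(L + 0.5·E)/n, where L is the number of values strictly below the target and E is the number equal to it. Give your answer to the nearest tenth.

Sorted: 73, 89, 101, 118, 136, 163, 174, 177, 295.
Count below 177: L = 7; count equal: E = 1; n = 9.
Percentile rank = 100·(7 + 0.5·1)/9 = 100·7.5/9 = 83.33.

83.3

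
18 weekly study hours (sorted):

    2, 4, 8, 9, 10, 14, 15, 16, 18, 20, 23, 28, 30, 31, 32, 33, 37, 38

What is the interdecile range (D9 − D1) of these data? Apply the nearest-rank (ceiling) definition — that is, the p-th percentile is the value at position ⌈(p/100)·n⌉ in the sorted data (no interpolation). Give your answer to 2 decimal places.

33.00

n = 18.
P10: rank ⌈10/100·18⌉ = 2 → 4.
P90: rank ⌈90/100·18⌉ = 17 → 37.
Difference: 37 − 4 = 33.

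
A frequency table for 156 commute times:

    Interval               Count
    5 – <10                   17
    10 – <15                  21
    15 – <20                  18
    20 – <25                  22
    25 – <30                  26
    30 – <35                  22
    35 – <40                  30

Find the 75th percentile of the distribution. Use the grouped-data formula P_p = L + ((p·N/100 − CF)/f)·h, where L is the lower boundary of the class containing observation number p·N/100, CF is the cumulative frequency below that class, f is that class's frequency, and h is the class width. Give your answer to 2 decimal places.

32.95

N = 156; target position k = 75/100 · 156 = 117.
Cumulative frequencies: 17, 38, 56, 78, 104, 126, 156.
Observation 117 falls in the class 30 – <35.
L = 30, CF = 104, f = 22, h = 5.
P75 = 30 + ((117 − 104)/22)·5 = 30 + 2.95455 = 32.9545.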